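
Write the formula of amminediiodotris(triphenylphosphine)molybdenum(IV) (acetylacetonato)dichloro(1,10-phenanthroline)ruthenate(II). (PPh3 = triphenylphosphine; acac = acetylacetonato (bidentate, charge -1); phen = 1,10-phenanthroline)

Cation [Mo…]: ligand charges -2, Mo(IV) ⇒ ion charge 2+.
Anion [Ru…]: ligand charges -3, Ru(II) ⇒ ion charge 1−.
One 2+ cation requires 2 of the 1− anion.

[MoI2(NH3)(PPh3)3][Ru(acac)Cl2(phen)]2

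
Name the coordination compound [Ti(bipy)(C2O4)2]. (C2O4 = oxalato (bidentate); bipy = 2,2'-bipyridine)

There is no counter-ion, so the complex is neutral overall.
Ligand charges: 2×oxalato (-2 each), 1×2,2'-bipyridine (neutral); total -4. So Ti + (-4) = 0, giving Ti = +4.
Ligands are named alphabetically: bipyridine before oxalato.

(2,2'-bipyridine)dioxalatotitanium(IV)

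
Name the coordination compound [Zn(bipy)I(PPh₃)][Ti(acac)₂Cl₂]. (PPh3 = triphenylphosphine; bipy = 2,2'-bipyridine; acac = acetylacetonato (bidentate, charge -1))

(2,2'-bipyridine)iodo(triphenylphosphine)zinc(II) bis(acetylacetonato)dichlorotitanate(III)

Both ions are complex: the cation is named first with the plain metal name, the anion second with the -ate form; each ion's ligands are alphabetised independently.
Zinc is always +2 in its complexes; the cation's ligand charges sum to -1, so the complex cation is 1+.
A 1:1 salt means the anion carries the equal and opposite charge, 1−.
Anion: ligand charges sum to -4; for the ion to be 1−, Ti = +3.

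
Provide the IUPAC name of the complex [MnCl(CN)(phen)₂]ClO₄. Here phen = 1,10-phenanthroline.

The 1 perchlorate counter-ion carries a total charge of -1, so each complex ion is 1+.
Ligand charges: 1×cyano (-1 each), 2×1,10-phenanthroline (neutral), 1×chloro (-1 each); total -2. So Mn + (-2) = 1+, giving Mn = +3.
Ligands are named alphabetically: chloro before cyano before phenanthroline.

chlorocyanobis(1,10-phenanthroline)manganese(III) perchlorate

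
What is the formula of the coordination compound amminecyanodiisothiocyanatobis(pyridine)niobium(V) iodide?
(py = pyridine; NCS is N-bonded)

Ligands: 2 pyridine (py, neutral), 2 isothiocyanato (NCS, -1), 1 cyano (CN, -1), 1 ammine (NH3, neutral). Ligand charge sum = -3.
With Nb in oxidation state +5, the complex ion is [Nb...]^2+.
Charge balance with iodide (-1) requires 1 complex ion per 2 iodide.

[Nb(CN)(NCS)2(NH3)(py)2]I2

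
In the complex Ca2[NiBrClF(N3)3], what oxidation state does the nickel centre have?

+2

2 calcium outside the brackets (+2 each) → the complex ion is 4−.
Ligand charges: 1×Br = -1; 1×Cl = -1; 3×N3 = -3; 1×F = -1; sum -6.
Ni + (-6) = 4− ⇒ Ni is +2.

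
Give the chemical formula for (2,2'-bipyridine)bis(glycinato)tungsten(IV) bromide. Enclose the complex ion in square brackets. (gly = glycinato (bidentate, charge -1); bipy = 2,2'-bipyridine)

[W(bipy)(gly)2]Br2

Ligands: 2 glycinato (gly, -1), 1 2,2'-bipyridine (bipy, neutral). Ligand charge sum = -2.
With W in oxidation state +4, the complex ion is [W...]^2+.
Charge balance with bromide (-1) requires 1 complex ion per 2 bromide.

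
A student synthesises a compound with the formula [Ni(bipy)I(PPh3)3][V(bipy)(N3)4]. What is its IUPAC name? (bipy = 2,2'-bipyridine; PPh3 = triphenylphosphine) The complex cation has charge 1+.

(2,2'-bipyridine)iodotris(triphenylphosphine)nickel(II) tetraazido(2,2'-bipyridine)vanadate(III)

The complex cation is given as 1+; its ligand charges sum to -1, so Ni = +2.
A 1:1 salt means the anion carries the equal and opposite charge, 1−.
Anion: ligand charges sum to -4; for the ion to be 1−, V = +3.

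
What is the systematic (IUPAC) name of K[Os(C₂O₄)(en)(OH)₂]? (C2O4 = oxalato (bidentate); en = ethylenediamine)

The 1 potassium counter-ion carries a total charge of +1, so each complex ion is 1−.
Ligand charges: 2×hydroxo (-1 each), 1×oxalato (-2 each), 1×ethylenediamine (neutral); total -4. So Os + (-4) = 1−, giving Os = +3.
The complex ion is anionic, so osmium takes the -ate form osmate(III).

potassium (ethylenediamine)dihydroxooxalatoosmate(III)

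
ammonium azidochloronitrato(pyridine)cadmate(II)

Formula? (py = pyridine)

Ligands: 1 chloro (Cl, -1), 1 pyridine (py, neutral), 1 azido (N3, -1), 1 nitrato (NO3, -1). Ligand charge sum = -3.
With Cd in oxidation state +2, the complex ion is [Cd...]^1−.
Charge balance with ammonium (+1) requires 1 complex ion per 1 ammonium.

NH4[CdCl(N3)(NO3)(py)]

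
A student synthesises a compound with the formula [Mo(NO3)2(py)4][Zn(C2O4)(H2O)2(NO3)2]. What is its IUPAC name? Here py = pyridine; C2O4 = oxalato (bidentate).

dinitratotetrakis(pyridine)molybdenum(IV) diaquadinitratooxalatozincate(II)

Zinc is always +2 in its complexes; the anion's ligand charges sum to -4, so the complex anion is 2−.
A 1:1 salt means the cation carries the equal and opposite charge, 2+.
Cation: ligand charges sum to -2; for the ion to be 2+, Mo = +4.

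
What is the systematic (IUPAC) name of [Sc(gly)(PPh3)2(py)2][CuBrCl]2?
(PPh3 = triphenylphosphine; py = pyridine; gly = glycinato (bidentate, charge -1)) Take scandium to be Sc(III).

Both ions are complex: the cation is named first with the plain metal name, the anion second with the -ate form; each ion's ligands are alphabetised independently.
Sc is given as +3; the cation's ligand charges sum to -1, so the complex cation is 2+.
With 2 anions per cation, each anion must be 2/2 = 1−.
Anion: ligand charges sum to -2; for the ion to be 1−, Cu = +1.

(glycinato)bis(pyridine)bis(triphenylphosphine)scandium(III) bromochlorocuprate(I)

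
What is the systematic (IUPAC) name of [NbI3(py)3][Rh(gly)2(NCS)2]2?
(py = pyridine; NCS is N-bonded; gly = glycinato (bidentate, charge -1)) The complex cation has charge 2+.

The complex cation is given as 2+; its ligand charges sum to -3, so Nb = +5.
With 2 anions per cation, each anion must be 2/2 = 1−.
Anion: ligand charges sum to -4; for the ion to be 1−, Rh = +3.

triiodotris(pyridine)niobium(V) bis(glycinato)diisothiocyanatorhodate(III)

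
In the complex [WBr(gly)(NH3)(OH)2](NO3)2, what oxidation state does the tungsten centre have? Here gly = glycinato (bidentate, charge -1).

+6

2 nitrate outside the brackets (-1 each) → the complex ion is 2+.
Ligand charges: 1×NH3 neutral; 1×gly = -1; 2×OH = -2; 1×Br = -1; sum -4.
W + (-4) = 2+ ⇒ W is +6.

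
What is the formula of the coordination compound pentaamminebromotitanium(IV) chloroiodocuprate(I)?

Cation [Ti…]: ligand charges -1, Ti(IV) ⇒ ion charge 3+.
Anion [Cu…]: ligand charges -2, Cu(I) ⇒ ion charge 1−.
One 3+ cation requires 3 of the 1− anion.

[TiBr(NH3)5][CuClI]3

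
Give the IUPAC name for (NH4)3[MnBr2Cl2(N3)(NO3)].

ammonium azidodibromodichloronitratomanganate(III)

The 3 ammonium counter-ions carry a total charge of +3, so each complex ion is 3−.
Ligand charges: 1×nitrato (-1 each), 2×chloro (-1 each), 1×azido (-1 each), 2×bromo (-1 each); total -6. So Mn + (-6) = 3−, giving Mn = +3.
The complex ion is anionic, so manganese takes the -ate form manganate(III).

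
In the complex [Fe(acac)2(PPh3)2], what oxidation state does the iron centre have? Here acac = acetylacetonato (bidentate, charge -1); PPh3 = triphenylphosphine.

+2

No counter-ion: the bracketed complex is neutral.
Ligand charges: 2×acac = -2; 2×PPh3 neutral; sum -2.
Fe + (-2) = 0 ⇒ Fe is +2.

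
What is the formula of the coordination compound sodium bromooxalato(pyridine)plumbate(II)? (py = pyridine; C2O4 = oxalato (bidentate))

Na[PbBr(C2O4)(py)]

Ligands: 1 pyridine (py, neutral), 1 bromo (Br, -1), 1 oxalato (C2O4, -2). Ligand charge sum = -3.
Charge balance with sodium (+1) requires 1 complex ion per 1 sodium.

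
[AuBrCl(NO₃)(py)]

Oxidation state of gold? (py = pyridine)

No counter-ion: the bracketed complex is neutral.
Ligand charges: 1×py neutral; 1×Cl = -1; 1×NO3 = -1; 1×Br = -1; sum -3.
Au + (-3) = 0 ⇒ Au is +3.

+3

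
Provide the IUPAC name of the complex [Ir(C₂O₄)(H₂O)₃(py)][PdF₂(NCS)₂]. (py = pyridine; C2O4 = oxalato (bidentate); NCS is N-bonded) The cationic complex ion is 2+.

Both ions are complex: the cation is named first with the plain metal name, the anion second with the -ate form; each ion's ligands are alphabetised independently.
The complex cation is given as 2+; its ligand charges sum to -2, so Ir = +4.
A 1:1 salt means the anion carries the equal and opposite charge, 2−.
Anion: ligand charges sum to -4; for the ion to be 2−, Pd = +2.

triaquaoxalato(pyridine)iridium(IV) difluorodiisothiocyanatopalladate(II)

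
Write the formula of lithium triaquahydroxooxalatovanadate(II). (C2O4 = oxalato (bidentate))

Ligands: 1 hydroxo (OH, -1), 1 oxalato (C2O4, -2), 3 aqua (H2O, neutral). Ligand charge sum = -3.
With V in oxidation state +2, the complex ion is [V...]^1−.
Charge balance with lithium (+1) requires 1 complex ion per 1 lithium.

Li[V(C2O4)(H2O)3(OH)]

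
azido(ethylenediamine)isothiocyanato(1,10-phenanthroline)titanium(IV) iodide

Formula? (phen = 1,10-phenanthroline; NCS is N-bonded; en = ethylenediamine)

[Ti(en)(N3)(NCS)(phen)]I2

Ligands: 1 1,10-phenanthroline (phen, neutral), 1 isothiocyanato (NCS, -1), 1 azido (N3, -1), 1 ethylenediamine (en, neutral). Ligand charge sum = -2.
Charge balance with iodide (-1) requires 1 complex ion per 2 iodide.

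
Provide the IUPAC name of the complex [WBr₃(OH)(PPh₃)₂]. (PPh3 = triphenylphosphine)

tribromohydroxobis(triphenylphosphine)tungsten(IV)

There is no counter-ion, so the complex is neutral overall.
Ligand charges: 1×hydroxo (-1 each), 3×bromo (-1 each), 2×triphenylphosphine (neutral); total -4. So W + (-4) = 0, giving W = +4.
Ligands are named alphabetically: bromo before hydroxo before triphenylphosphine.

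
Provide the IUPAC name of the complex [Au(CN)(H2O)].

aquacyanogold(I)

There is no counter-ion, so the complex is neutral overall.
Ligand charges: 1×cyano (-1 each), 1×aqua (neutral); total -1. So Au + (-1) = 0, giving Au = +1.
Ligands are named alphabetically: aqua before cyano.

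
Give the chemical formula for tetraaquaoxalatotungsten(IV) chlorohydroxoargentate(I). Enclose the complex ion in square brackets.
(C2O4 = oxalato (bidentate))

Cation [W…]: ligand charges -2, W(IV) ⇒ ion charge 2+.
Anion [Ag…]: ligand charges -2, Ag(I) ⇒ ion charge 1−.

[W(C2O4)(H2O)4][AgCl(OH)]2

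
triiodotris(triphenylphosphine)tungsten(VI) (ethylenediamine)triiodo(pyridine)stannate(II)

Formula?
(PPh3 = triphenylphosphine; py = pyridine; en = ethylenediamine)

[WI3(PPh3)3][Sn(en)I3(py)]3

Cation [W…]: ligand charges -3, W(VI) ⇒ ion charge 3+.
Anion [Sn…]: ligand charges -3, Sn(II) ⇒ ion charge 1−.
One 3+ cation requires 3 of the 1− anion.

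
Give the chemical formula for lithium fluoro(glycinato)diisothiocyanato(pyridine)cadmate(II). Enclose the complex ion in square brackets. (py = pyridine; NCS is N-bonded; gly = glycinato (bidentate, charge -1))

Ligands: 1 fluoro (F, -1), 1 pyridine (py, neutral), 2 isothiocyanato (NCS, -1), 1 glycinato (gly, -1). Ligand charge sum = -4.
With Cd in oxidation state +2, the complex ion is [Cd...]^2−.
Charge balance with lithium (+1) requires 1 complex ion per 2 lithium.

Li2[CdF(gly)(NCS)2(py)]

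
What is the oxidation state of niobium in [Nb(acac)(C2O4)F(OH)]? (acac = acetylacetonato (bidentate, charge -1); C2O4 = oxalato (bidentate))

+5

No counter-ion: the bracketed complex is neutral.
Ligand charges: 1×acac = -1; 1×F = -1; 1×C2O4 = -2; 1×OH = -1; sum -5.
Nb + (-5) = 0 ⇒ Nb is +5.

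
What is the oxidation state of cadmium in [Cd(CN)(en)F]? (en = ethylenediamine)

No counter-ion: the bracketed complex is neutral.
Ligand charges: 1×F = -1; 1×en neutral; 1×CN = -1; sum -2.
Cd + (-2) = 0 ⇒ Cd is +2.

+2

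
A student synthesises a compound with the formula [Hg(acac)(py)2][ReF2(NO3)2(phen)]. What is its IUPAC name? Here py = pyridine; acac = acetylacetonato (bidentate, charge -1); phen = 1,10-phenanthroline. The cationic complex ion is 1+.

Both ions are complex: the cation is named first with the plain metal name, the anion second with the -ate form; each ion's ligands are alphabetised independently.
The complex cation is given as 1+; its ligand charges sum to -1, so Hg = +2.
A 1:1 salt means the anion carries the equal and opposite charge, 1−.
Anion: ligand charges sum to -4; for the ion to be 1−, Re = +3.

(acetylacetonato)bis(pyridine)mercury(II) difluorodinitrato(1,10-phenanthroline)rhenate(III)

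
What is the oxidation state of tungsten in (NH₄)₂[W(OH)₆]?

+4

2 ammonium outside the brackets (+1 each) → the complex ion is 2−.
Ligand charges: 6×OH = -6; sum -6.
W + (-6) = 2− ⇒ W is +4.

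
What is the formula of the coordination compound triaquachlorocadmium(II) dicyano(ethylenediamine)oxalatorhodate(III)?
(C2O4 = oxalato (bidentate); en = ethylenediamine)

[CdCl(H2O)3][Rh(C2O4)(CN)2(en)]

Cation [Cd…]: ligand charges -1, Cd(II) ⇒ ion charge 1+.
Anion [Rh…]: ligand charges -4, Rh(III) ⇒ ion charge 1−.
One 1+ cation balances one 1− anion.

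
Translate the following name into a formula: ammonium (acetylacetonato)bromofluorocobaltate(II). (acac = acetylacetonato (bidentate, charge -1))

Ligands: 1 bromo (Br, -1), 1 acetylacetonato (acac, -1), 1 fluoro (F, -1). Ligand charge sum = -3.
With Co in oxidation state +2, the complex ion is [Co...]^1−.
Charge balance with ammonium (+1) requires 1 complex ion per 1 ammonium.

NH4[Co(acac)BrF]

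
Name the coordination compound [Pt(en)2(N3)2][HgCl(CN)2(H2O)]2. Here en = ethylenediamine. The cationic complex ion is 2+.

diazidobis(ethylenediamine)platinum(IV) aquachlorodicyanomercurate(II)

Both ions are complex: the cation is named first with the plain metal name, the anion second with the -ate form; each ion's ligands are alphabetised independently.
The complex cation is given as 2+; its ligand charges sum to -2, so Pt = +4.
With 2 anions per cation, each anion must be 2/2 = 1−.
Anion: ligand charges sum to -3; for the ion to be 1−, Hg = +2.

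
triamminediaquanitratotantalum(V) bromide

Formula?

[Ta(H2O)2(NH3)3(NO3)]Br4

Ligands: 2 aqua (H2O, neutral), 1 nitrato (NO3, -1), 3 ammine (NH3, neutral). Ligand charge sum = -1.
With Ta in oxidation state +5, the complex ion is [Ta...]^4+.
Charge balance with bromide (-1) requires 1 complex ion per 4 bromide.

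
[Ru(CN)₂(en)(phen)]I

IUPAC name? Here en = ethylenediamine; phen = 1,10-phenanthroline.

The 1 iodide counter-ion carries a total charge of -1, so each complex ion is 1+.
Ligand charges: 2×cyano (-1 each), 1×ethylenediamine (neutral), 1×1,10-phenanthroline (neutral); total -2. So Ru + (-2) = 1+, giving Ru = +3.
Ligands are named alphabetically: cyano before ethylenediamine before phenanthroline.

dicyano(ethylenediamine)(1,10-phenanthroline)ruthenium(III) iodide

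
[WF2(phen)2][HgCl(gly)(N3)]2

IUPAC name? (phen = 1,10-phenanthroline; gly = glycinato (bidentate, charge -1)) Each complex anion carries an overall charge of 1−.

Both ions are complex: the cation is named first with the plain metal name, the anion second with the -ate form; each ion's ligands are alphabetised independently.
The complex anion is given as 1−; its ligand charges sum to -3, so Hg = +2.
With 2 anions per cation, the cation must be 2×1 = 2+.
Cation: ligand charges sum to -2; for the ion to be 2+, W = +4.

difluorobis(1,10-phenanthroline)tungsten(IV) azidochloro(glycinato)mercurate(II)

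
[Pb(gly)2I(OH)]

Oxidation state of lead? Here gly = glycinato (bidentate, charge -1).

+4

No counter-ion: the bracketed complex is neutral.
Ligand charges: 1×I = -1; 1×OH = -1; 2×gly = -2; sum -4.
Pb + (-4) = 0 ⇒ Pb is +4.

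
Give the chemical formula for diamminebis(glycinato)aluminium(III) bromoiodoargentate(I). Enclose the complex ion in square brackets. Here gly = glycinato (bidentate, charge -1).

[Al(gly)2(NH3)2][AgBrI]

Cation [Al…]: ligand charges -2, Al(III) ⇒ ion charge 1+.
Anion [Ag…]: ligand charges -2, Ag(I) ⇒ ion charge 1−.
One 1+ cation balances one 1− anion.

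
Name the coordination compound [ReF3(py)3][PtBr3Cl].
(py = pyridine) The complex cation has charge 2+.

Both ions are complex: the cation is named first with the plain metal name, the anion second with the -ate form; each ion's ligands are alphabetised independently.
The complex cation is given as 2+; its ligand charges sum to -3, so Re = +5.
A 1:1 salt means the anion carries the equal and opposite charge, 2−.
Anion: ligand charges sum to -4; for the ion to be 2−, Pt = +2.

trifluorotris(pyridine)rhenium(V) tribromochloroplatinate(II)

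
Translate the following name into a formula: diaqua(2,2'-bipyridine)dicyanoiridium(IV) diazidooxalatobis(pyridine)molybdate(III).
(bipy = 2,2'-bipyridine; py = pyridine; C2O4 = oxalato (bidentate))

[Ir(bipy)(CN)2(H2O)2][Mo(C2O4)(N3)2(py)2]2

Cation [Ir…]: ligand charges -2, Ir(IV) ⇒ ion charge 2+.
Anion [Mo…]: ligand charges -4, Mo(III) ⇒ ion charge 1−.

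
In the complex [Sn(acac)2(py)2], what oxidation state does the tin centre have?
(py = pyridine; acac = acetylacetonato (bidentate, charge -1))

+2

No counter-ion: the bracketed complex is neutral.
Ligand charges: 2×py neutral; 2×acac = -2; sum -2.
Sn + (-2) = 0 ⇒ Sn is +2.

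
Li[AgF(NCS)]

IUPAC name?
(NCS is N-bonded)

lithium fluoroisothiocyanatoargentate(I)

The 1 lithium counter-ion carries a total charge of +1, so each complex ion is 1−.
Ligand charges: 1×fluoro (-1 each), 1×isothiocyanato (-1 each); total -2. So Ag + (-2) = 1−, giving Ag = +1.
Ligands are named alphabetically: fluoro before isothiocyanato.
The complex ion is anionic, so silver takes the -ate form argentate(I).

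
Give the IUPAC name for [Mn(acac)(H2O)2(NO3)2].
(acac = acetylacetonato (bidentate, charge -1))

(acetylacetonato)diaquadinitratomanganese(III)

There is no counter-ion, so the complex is neutral overall.
Ligand charges: 1×acetylacetonato (-1 each), 2×aqua (neutral), 2×nitrato (-1 each); total -3. So Mn + (-3) = 0, giving Mn = +3.
Ligands are named alphabetically: acetylacetonato before aqua before nitrato.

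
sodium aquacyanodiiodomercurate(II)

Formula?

Na[Hg(CN)(H2O)I2]

Ligands: 2 iodo (I, -1), 1 aqua (H2O, neutral), 1 cyano (CN, -1). Ligand charge sum = -3.
With Hg in oxidation state +2, the complex ion is [Hg...]^1−.
Charge balance with sodium (+1) requires 1 complex ion per 1 sodium.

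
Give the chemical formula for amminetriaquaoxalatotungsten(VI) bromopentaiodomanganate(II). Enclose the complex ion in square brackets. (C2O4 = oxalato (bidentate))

Cation [W…]: ligand charges -2, W(VI) ⇒ ion charge 4+.
Anion [Mn…]: ligand charges -6, Mn(II) ⇒ ion charge 4−.

[W(C2O4)(H2O)3(NH3)][MnBrI5]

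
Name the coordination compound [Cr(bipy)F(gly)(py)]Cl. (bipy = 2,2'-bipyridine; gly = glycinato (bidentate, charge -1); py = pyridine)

(2,2'-bipyridine)fluoro(glycinato)(pyridine)chromium(III) chloride

The 1 chloride counter-ion carries a total charge of -1, so each complex ion is 1+.
Ligand charges: 1×2,2'-bipyridine (neutral), 1×glycinato (-1 each), 1×pyridine (neutral), 1×fluoro (-1 each); total -2. So Cr + (-2) = 1+, giving Cr = +3.
Ligands are named alphabetically: bipyridine before fluoro before glycinato before pyridine.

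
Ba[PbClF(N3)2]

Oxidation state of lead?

+2

1 barium outside the brackets (+2 each) → the complex ion is 2−.
Ligand charges: 2×N3 = -2; 1×Cl = -1; 1×F = -1; sum -4.
Pb + (-4) = 2− ⇒ Pb is +2.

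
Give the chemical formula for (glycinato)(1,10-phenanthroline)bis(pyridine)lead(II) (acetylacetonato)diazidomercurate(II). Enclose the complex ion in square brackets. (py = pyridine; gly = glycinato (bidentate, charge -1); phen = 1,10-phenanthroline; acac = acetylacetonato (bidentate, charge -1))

Cation [Pb…]: ligand charges -1, Pb(II) ⇒ ion charge 1+.
Anion [Hg…]: ligand charges -3, Hg(II) ⇒ ion charge 1−.
One 1+ cation balances one 1− anion.

[Pb(gly)(phen)(py)2][Hg(acac)(N3)2]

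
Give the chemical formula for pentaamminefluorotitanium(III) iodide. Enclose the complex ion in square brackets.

Ligands: 1 fluoro (F, -1), 5 ammine (NH3, neutral). Ligand charge sum = -1.
With Ti in oxidation state +3, the complex ion is [Ti...]^2+.
Charge balance with iodide (-1) requires 1 complex ion per 2 iodide.

[TiF(NH3)5]I2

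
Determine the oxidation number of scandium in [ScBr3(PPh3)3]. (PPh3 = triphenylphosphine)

No counter-ion: the bracketed complex is neutral.
Ligand charges: 3×PPh3 neutral; 3×Br = -3; sum -3.
Sc + (-3) = 0 ⇒ Sc is +3.

+3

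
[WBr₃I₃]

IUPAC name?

There is no counter-ion, so the complex is neutral overall.
Ligand charges: 3×bromo (-1 each), 3×iodo (-1 each); total -6. So W + (-6) = 0, giving W = +6.
Ligands are named alphabetically: bromo before iodo.

tribromotriiodotungsten(VI)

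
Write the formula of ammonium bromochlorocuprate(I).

NH4[CuBrCl]

Ligands: 1 chloro (Cl, -1), 1 bromo (Br, -1). Ligand charge sum = -2.
With Cu in oxidation state +1, the complex ion is [Cu...]^1−.
Charge balance with ammonium (+1) requires 1 complex ion per 1 ammonium.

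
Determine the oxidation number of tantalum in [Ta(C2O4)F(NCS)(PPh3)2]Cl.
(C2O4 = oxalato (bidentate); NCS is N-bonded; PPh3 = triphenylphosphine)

+5

1 chloride outside the brackets (-1 each) → the complex ion is 1+.
Ligand charges: 1×C2O4 = -2; 1×NCS = -1; 1×F = -1; 2×PPh3 neutral; sum -4.
Ta + (-4) = 1+ ⇒ Ta is +5.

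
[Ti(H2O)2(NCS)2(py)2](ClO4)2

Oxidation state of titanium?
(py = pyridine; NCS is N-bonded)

2 perchlorate outside the brackets (-1 each) → the complex ion is 2+.
Ligand charges: 2×py neutral; 2×H2O neutral; 2×NCS = -2; sum -2.
Ti + (-2) = 2+ ⇒ Ti is +4.

+4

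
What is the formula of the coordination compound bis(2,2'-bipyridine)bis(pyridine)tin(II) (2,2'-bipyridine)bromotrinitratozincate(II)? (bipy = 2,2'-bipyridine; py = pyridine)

Cation [Sn…]: ligand charges 0, Sn(II) ⇒ ion charge 2+.
Anion [Zn…]: ligand charges -4, Zn(II) ⇒ ion charge 2−.
One 2+ cation balances one 2− anion.

[Sn(bipy)2(py)2][Zn(bipy)Br(NO3)3]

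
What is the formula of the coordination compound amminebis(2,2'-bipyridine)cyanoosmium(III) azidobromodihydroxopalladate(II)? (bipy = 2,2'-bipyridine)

[Os(bipy)2(CN)(NH3)][PdBr(N3)(OH)2]

Cation [Os…]: ligand charges -1, Os(III) ⇒ ion charge 2+.
Anion [Pd…]: ligand charges -4, Pd(II) ⇒ ion charge 2−.
One 2+ cation balances one 2− anion.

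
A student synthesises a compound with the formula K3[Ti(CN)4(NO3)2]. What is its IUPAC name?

potassium tetracyanodinitratotitanate(III)

The 3 potassium counter-ions carry a total charge of +3, so each complex ion is 3−.
Ligand charges: 2×nitrato (-1 each), 4×cyano (-1 each); total -6. So Ti + (-6) = 3−, giving Ti = +3.
Ligands are named alphabetically: cyano before nitrato.
The complex ion is anionic, so titanium takes the -ate form titanate(III).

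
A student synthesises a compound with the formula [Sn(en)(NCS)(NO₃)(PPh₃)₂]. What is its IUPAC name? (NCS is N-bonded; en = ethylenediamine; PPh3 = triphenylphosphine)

(ethylenediamine)isothiocyanatonitratobis(triphenylphosphine)tin(II)

There is no counter-ion, so the complex is neutral overall.
Ligand charges: 1×isothiocyanato (-1 each), 1×ethylenediamine (neutral), 2×triphenylphosphine (neutral), 1×nitrato (-1 each); total -2. So Sn + (-2) = 0, giving Sn = +2.
Ligands are named alphabetically: ethylenediamine before isothiocyanato before nitrato before triphenylphosphine.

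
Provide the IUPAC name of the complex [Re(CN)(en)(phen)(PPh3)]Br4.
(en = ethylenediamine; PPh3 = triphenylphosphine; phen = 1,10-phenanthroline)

The 4 bromide counter-ions carry a total charge of -4, so each complex ion is 4+.
Ligand charges: 1×ethylenediamine (neutral), 1×cyano (-1 each), 1×triphenylphosphine (neutral), 1×1,10-phenanthroline (neutral); total -1. So Re + (-1) = 4+, giving Re = +5.
Ligands are named alphabetically: cyano before ethylenediamine before phenanthroline before triphenylphosphine.

cyano(ethylenediamine)(1,10-phenanthroline)(triphenylphosphine)rhenium(V) bromide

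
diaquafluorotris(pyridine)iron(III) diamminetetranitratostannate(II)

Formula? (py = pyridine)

[FeF(H2O)2(py)3][Sn(NH3)2(NO3)4]

Cation [Fe…]: ligand charges -1, Fe(III) ⇒ ion charge 2+.
Anion [Sn…]: ligand charges -4, Sn(II) ⇒ ion charge 2−.
One 2+ cation balances one 2− anion.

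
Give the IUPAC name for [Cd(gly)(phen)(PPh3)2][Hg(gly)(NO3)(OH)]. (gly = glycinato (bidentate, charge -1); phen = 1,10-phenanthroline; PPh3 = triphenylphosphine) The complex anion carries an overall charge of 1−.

The complex anion is given as 1−; its ligand charges sum to -3, so Hg = +2.
A 1:1 salt means the cation carries the equal and opposite charge, 1+.
Cation: ligand charges sum to -1; for the ion to be 1+, Cd = +2.

(glycinato)(1,10-phenanthroline)bis(triphenylphosphine)cadmium(II) (glycinato)hydroxonitratomercurate(II)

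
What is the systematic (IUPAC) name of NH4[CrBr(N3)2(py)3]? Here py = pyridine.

ammonium diazidobromotris(pyridine)chromate(II)

The 1 ammonium counter-ion carries a total charge of +1, so each complex ion is 1−.
Ligand charges: 1×bromo (-1 each), 2×azido (-1 each), 3×pyridine (neutral); total -3. So Cr + (-3) = 1−, giving Cr = +2.
The complex ion is anionic, so chromium takes the -ate form chromate(II).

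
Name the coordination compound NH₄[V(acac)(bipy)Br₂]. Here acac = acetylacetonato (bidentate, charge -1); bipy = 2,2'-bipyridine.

ammonium (acetylacetonato)(2,2'-bipyridine)dibromovanadate(II)

The 1 ammonium counter-ion carries a total charge of +1, so each complex ion is 1−.
Ligand charges: 2×bromo (-1 each), 1×acetylacetonato (-1 each), 1×2,2'-bipyridine (neutral); total -3. So V + (-3) = 1−, giving V = +2.
The complex ion is anionic, so vanadium takes the -ate form vanadate(II).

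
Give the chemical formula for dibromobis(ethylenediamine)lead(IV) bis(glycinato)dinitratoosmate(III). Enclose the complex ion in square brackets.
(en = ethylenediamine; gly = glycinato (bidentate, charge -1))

Cation [Pb…]: ligand charges -2, Pb(IV) ⇒ ion charge 2+.
Anion [Os…]: ligand charges -4, Os(III) ⇒ ion charge 1−.

[PbBr2(en)2][Os(gly)2(NO3)2]2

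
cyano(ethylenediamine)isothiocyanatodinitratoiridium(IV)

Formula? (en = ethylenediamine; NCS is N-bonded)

[Ir(CN)(en)(NCS)(NO3)2]

Ligands: 1 ethylenediamine (en, neutral), 1 isothiocyanato (NCS, -1), 1 cyano (CN, -1), 2 nitrato (NO3, -1). Ligand charge sum = -4.
With Ir in oxidation state +4, the complex ion is [Ir...].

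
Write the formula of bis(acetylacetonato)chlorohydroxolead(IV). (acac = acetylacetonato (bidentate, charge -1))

[Pb(acac)2Cl(OH)]

Ligands: 2 acetylacetonato (acac, -1), 1 chloro (Cl, -1), 1 hydroxo (OH, -1). Ligand charge sum = -4.
With Pb in oxidation state +4, the complex ion is [Pb...].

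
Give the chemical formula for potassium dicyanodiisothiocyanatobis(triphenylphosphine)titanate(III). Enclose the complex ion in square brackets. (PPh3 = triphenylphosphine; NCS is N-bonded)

Ligands: 2 cyano (CN, -1), 2 triphenylphosphine (PPh3, neutral), 2 isothiocyanato (NCS, -1). Ligand charge sum = -4.
With Ti in oxidation state +3, the complex ion is [Ti...]^1−.
Charge balance with potassium (+1) requires 1 complex ion per 1 potassium.

K[Ti(CN)2(NCS)2(PPh3)2]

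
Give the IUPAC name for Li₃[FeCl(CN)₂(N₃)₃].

lithium triazidochlorodicyanoferrate(III)

The 3 lithium counter-ions carry a total charge of +3, so each complex ion is 3−.
Ligand charges: 2×cyano (-1 each), 1×chloro (-1 each), 3×azido (-1 each); total -6. So Fe + (-6) = 3−, giving Fe = +3.
Ligands are named alphabetically: azido before chloro before cyano.
The complex ion is anionic, so iron takes the -ate form ferrate(III).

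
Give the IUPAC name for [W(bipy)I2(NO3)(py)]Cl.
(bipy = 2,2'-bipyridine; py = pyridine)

The 1 chloride counter-ion carries a total charge of -1, so each complex ion is 1+.
Ligand charges: 1×2,2'-bipyridine (neutral), 2×iodo (-1 each), 1×pyridine (neutral), 1×nitrato (-1 each); total -3. So W + (-3) = 1+, giving W = +4.
Ligands are named alphabetically: bipyridine before iodo before nitrato before pyridine.

(2,2'-bipyridine)diiodonitrato(pyridine)tungsten(IV) chloride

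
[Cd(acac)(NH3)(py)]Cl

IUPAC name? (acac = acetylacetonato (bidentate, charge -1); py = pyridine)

(acetylacetonato)ammine(pyridine)cadmium(II) chloride

The 1 chloride counter-ion carries a total charge of -1, so each complex ion is 1+.
Ligand charges: 1×acetylacetonato (-1 each), 1×pyridine (neutral), 1×ammine (neutral); total -1. So Cd + (-1) = 1+, giving Cd = +2.
Ligands are named alphabetically: acetylacetonato before ammine before pyridine.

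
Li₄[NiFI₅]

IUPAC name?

lithium fluoropentaiodonickelate(II)

The 4 lithium counter-ions carry a total charge of +4, so each complex ion is 4−.
Ligand charges: 5×iodo (-1 each), 1×fluoro (-1 each); total -6. So Ni + (-6) = 4−, giving Ni = +2.
Ligands are named alphabetically: fluoro before iodo.
The complex ion is anionic, so nickel takes the -ate form nickelate(II).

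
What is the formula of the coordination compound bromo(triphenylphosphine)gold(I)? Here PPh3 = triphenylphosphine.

Ligands: 1 triphenylphosphine (PPh3, neutral), 1 bromo (Br, -1). Ligand charge sum = -1.
With Au in oxidation state +1, the complex ion is [Au...].

[AuBr(PPh3)]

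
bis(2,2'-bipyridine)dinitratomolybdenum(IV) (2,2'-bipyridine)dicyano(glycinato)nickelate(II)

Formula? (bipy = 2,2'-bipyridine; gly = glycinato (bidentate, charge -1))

Cation [Mo…]: ligand charges -2, Mo(IV) ⇒ ion charge 2+.
Anion [Ni…]: ligand charges -3, Ni(II) ⇒ ion charge 1−.
One 2+ cation requires 2 of the 1− anion.

[Mo(bipy)2(NO3)2][Ni(bipy)(CN)2(gly)]2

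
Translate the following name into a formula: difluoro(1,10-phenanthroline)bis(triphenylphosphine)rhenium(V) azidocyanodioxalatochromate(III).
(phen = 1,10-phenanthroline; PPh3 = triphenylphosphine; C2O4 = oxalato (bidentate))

Cation [Re…]: ligand charges -2, Re(V) ⇒ ion charge 3+.
Anion [Cr…]: ligand charges -6, Cr(III) ⇒ ion charge 3−.

[ReF2(phen)(PPh3)2][Cr(C2O4)2(CN)(N3)]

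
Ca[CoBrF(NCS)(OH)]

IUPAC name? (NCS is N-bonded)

The 1 calcium counter-ion carries a total charge of +2, so each complex ion is 2−.
Ligand charges: 1×bromo (-1 each), 1×isothiocyanato (-1 each), 1×hydroxo (-1 each), 1×fluoro (-1 each); total -4. So Co + (-4) = 2−, giving Co = +2.
Ligands are named alphabetically: bromo before fluoro before hydroxo before isothiocyanato.
The complex ion is anionic, so cobalt takes the -ate form cobaltate(II).

calcium bromofluorohydroxoisothiocyanatocobaltate(II)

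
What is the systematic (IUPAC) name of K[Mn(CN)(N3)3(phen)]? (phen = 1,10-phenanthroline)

The 1 potassium counter-ion carries a total charge of +1, so each complex ion is 1−.
Ligand charges: 1×1,10-phenanthroline (neutral), 1×cyano (-1 each), 3×azido (-1 each); total -4. So Mn + (-4) = 1−, giving Mn = +3.
The complex ion is anionic, so manganese takes the -ate form manganate(III).

potassium triazidocyano(1,10-phenanthroline)manganate(III)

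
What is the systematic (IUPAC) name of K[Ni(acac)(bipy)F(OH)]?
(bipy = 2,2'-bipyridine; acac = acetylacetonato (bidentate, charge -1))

The 1 potassium counter-ion carries a total charge of +1, so each complex ion is 1−.
Ligand charges: 1×2,2'-bipyridine (neutral), 1×acetylacetonato (-1 each), 1×hydroxo (-1 each), 1×fluoro (-1 each); total -3. So Ni + (-3) = 1−, giving Ni = +2.
Ligands are named alphabetically: acetylacetonato before bipyridine before fluoro before hydroxo.
The complex ion is anionic, so nickel takes the -ate form nickelate(II).

potassium (acetylacetonato)(2,2'-bipyridine)fluorohydroxonickelate(II)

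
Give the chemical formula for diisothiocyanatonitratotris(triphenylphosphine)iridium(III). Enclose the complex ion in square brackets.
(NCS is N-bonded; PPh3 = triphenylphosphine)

[Ir(NCS)2(NO3)(PPh3)3]

Ligands: 1 nitrato (NO3, -1), 2 isothiocyanato (NCS, -1), 3 triphenylphosphine (PPh3, neutral). Ligand charge sum = -3.
With Ir in oxidation state +3, the complex ion is [Ir...].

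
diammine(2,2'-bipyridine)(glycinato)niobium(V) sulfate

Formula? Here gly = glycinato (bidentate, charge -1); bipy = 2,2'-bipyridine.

Ligands: 2 ammine (NH3, neutral), 1 glycinato (gly, -1), 1 2,2'-bipyridine (bipy, neutral). Ligand charge sum = -1.
Charge balance with sulfate (-2) requires 1 complex ion per 2 sulfate.

[Nb(bipy)(gly)(NH3)2](SO4)2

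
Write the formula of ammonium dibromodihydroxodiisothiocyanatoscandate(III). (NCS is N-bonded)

Ligands: 2 isothiocyanato (NCS, -1), 2 bromo (Br, -1), 2 hydroxo (OH, -1). Ligand charge sum = -6.
Charge balance with ammonium (+1) requires 1 complex ion per 3 ammonium.

(NH4)3[ScBr2(NCS)2(OH)2]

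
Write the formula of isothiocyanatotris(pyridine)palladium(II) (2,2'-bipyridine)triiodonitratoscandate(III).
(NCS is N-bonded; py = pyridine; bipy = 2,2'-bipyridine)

[Pd(NCS)(py)3][Sc(bipy)I3(NO3)]

Cation [Pd…]: ligand charges -1, Pd(II) ⇒ ion charge 1+.
Anion [Sc…]: ligand charges -4, Sc(III) ⇒ ion charge 1−.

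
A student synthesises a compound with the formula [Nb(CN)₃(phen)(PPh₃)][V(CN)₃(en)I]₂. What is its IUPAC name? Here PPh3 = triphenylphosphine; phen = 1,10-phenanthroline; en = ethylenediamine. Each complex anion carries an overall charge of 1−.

tricyano(1,10-phenanthroline)(triphenylphosphine)niobium(V) tricyano(ethylenediamine)iodovanadate(III)

The complex anion is given as 1−; its ligand charges sum to -4, so V = +3.
With 2 anions per cation, the cation must be 2×1 = 2+.
Cation: ligand charges sum to -3; for the ion to be 2+, Nb = +5.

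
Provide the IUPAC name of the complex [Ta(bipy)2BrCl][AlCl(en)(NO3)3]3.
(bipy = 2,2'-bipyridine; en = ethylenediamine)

bis(2,2'-bipyridine)bromochlorotantalum(V) chloro(ethylenediamine)trinitratoaluminate(III)

Aluminium is always +3 in its complexes; the anion's ligand charges sum to -4, so the complex anion is 1−.
With 3 anions per cation, the cation must be 3×1 = 3+.
Cation: ligand charges sum to -2; for the ion to be 3+, Ta = +5.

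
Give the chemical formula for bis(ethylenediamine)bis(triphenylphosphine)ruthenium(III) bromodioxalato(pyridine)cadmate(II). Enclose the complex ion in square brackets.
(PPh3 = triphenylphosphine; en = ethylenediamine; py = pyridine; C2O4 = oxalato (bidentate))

Cation [Ru…]: ligand charges 0, Ru(III) ⇒ ion charge 3+.
Anion [Cd…]: ligand charges -5, Cd(II) ⇒ ion charge 3−.
One 3+ cation balances one 3− anion.

[Ru(en)2(PPh3)2][CdBr(C2O4)2(py)]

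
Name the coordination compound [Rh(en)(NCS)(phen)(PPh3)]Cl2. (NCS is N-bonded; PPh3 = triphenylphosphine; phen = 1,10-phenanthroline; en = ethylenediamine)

The 2 chloride counter-ions carry a total charge of -2, so each complex ion is 2+.
Ligand charges: 1×isothiocyanato (-1 each), 1×triphenylphosphine (neutral), 1×1,10-phenanthroline (neutral), 1×ethylenediamine (neutral); total -1. So Rh + (-1) = 2+, giving Rh = +3.
Ligands are named alphabetically: ethylenediamine before isothiocyanato before phenanthroline before triphenylphosphine.

(ethylenediamine)isothiocyanato(1,10-phenanthroline)(triphenylphosphine)rhodium(III) chloride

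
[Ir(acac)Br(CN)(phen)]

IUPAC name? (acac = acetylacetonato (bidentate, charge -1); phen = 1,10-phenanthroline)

There is no counter-ion, so the complex is neutral overall.
Ligand charges: 1×bromo (-1 each), 1×acetylacetonato (-1 each), 1×cyano (-1 each), 1×1,10-phenanthroline (neutral); total -3. So Ir + (-3) = 0, giving Ir = +3.
Ligands are named alphabetically: acetylacetonato before bromo before cyano before phenanthroline.

(acetylacetonato)bromocyano(1,10-phenanthroline)iridium(III)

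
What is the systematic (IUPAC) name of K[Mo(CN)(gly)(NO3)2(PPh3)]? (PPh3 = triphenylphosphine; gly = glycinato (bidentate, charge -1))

The 1 potassium counter-ion carries a total charge of +1, so each complex ion is 1−.
Ligand charges: 1×triphenylphosphine (neutral), 2×nitrato (-1 each), 1×glycinato (-1 each), 1×cyano (-1 each); total -4. So Mo + (-4) = 1−, giving Mo = +3.
The complex ion is anionic, so molybdenum takes the -ate form molybdate(III).

potassium cyano(glycinato)dinitrato(triphenylphosphine)molybdate(III)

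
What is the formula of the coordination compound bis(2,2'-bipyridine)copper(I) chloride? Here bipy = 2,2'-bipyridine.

[Cu(bipy)2]Cl

Ligands: 2 2,2'-bipyridine (bipy, neutral). Ligand charge sum = 0.
With Cu in oxidation state +1, the complex ion is [Cu...]^1+.
Charge balance with chloride (-1) requires 1 complex ion per 1 chloride.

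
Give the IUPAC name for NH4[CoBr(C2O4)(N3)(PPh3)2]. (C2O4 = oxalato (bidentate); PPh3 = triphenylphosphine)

ammonium azidobromooxalatobis(triphenylphosphine)cobaltate(III)

The 1 ammonium counter-ion carries a total charge of +1, so each complex ion is 1−.
Ligand charges: 1×oxalato (-2 each), 2×triphenylphosphine (neutral), 1×azido (-1 each), 1×bromo (-1 each); total -4. So Co + (-4) = 1−, giving Co = +3.
The complex ion is anionic, so cobalt takes the -ate form cobaltate(III).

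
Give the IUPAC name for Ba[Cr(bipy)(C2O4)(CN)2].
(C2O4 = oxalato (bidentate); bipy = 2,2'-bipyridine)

The 1 barium counter-ion carries a total charge of +2, so each complex ion is 2−.
Ligand charges: 2×cyano (-1 each), 1×oxalato (-2 each), 1×2,2'-bipyridine (neutral); total -4. So Cr + (-4) = 2−, giving Cr = +2.
The complex ion is anionic, so chromium takes the -ate form chromate(II).

barium (2,2'-bipyridine)dicyanooxalatochromate(II)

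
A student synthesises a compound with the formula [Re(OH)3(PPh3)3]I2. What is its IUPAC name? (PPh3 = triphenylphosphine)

The 2 iodide counter-ions carry a total charge of -2, so each complex ion is 2+.
Ligand charges: 3×triphenylphosphine (neutral), 3×hydroxo (-1 each); total -3. So Re + (-3) = 2+, giving Re = +5.
Ligands are named alphabetically: hydroxo before triphenylphosphine.

trihydroxotris(triphenylphosphine)rhenium(V) iodide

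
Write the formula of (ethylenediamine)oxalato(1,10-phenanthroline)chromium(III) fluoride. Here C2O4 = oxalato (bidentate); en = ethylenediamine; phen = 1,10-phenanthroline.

Ligands: 1 oxalato (C2O4, -2), 1 ethylenediamine (en, neutral), 1 1,10-phenanthroline (phen, neutral). Ligand charge sum = -2.
With Cr in oxidation state +3, the complex ion is [Cr...]^1+.
Charge balance with fluoride (-1) requires 1 complex ion per 1 fluoride.

[Cr(C2O4)(en)(phen)]F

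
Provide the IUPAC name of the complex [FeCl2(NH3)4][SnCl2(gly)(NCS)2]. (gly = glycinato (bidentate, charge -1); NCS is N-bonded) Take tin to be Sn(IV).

tetraamminedichloroiron(III) dichloro(glycinato)diisothiocyanatostannate(IV)

Sn is given as +4; the anion's ligand charges sum to -5, so the complex anion is 1−.
A 1:1 salt means the cation carries the equal and opposite charge, 1+.
Cation: ligand charges sum to -2; for the ion to be 1+, Fe = +3.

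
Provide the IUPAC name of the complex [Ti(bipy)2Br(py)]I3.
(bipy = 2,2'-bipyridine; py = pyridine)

bis(2,2'-bipyridine)bromo(pyridine)titanium(IV) iodide

The 3 iodide counter-ions carry a total charge of -3, so each complex ion is 3+.
Ligand charges: 2×2,2'-bipyridine (neutral), 1×bromo (-1 each), 1×pyridine (neutral); total -1. So Ti + (-1) = 3+, giving Ti = +4.
Ligands are named alphabetically: bipyridine before bromo before pyridine.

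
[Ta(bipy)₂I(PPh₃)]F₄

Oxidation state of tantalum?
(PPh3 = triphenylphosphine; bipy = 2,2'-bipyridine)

4 fluoride outside the brackets (-1 each) → the complex ion is 4+.
Ligand charges: 1×PPh3 neutral; 1×I = -1; 2×bipy neutral; sum -1.
Ta + (-1) = 4+ ⇒ Ta is +5.

+5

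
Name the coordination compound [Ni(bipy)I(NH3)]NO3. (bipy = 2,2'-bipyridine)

The 1 nitrate counter-ion carries a total charge of -1, so each complex ion is 1+.
Ligand charges: 1×2,2'-bipyridine (neutral), 1×iodo (-1 each), 1×ammine (neutral); total -1. So Ni + (-1) = 1+, giving Ni = +2.
Ligands are named alphabetically: ammine before bipyridine before iodo.

ammine(2,2'-bipyridine)iodonickel(II) nitrate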